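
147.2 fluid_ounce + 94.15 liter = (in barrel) 0.6196. Check: 1 fluid_ounce = 2.957353e-05 m^3, so 147.2 fluid_ounce = 147.2 * 2.957353e-05 = 0.0043532236 m^3. 1 liter = 0.001 m^3, so 94.15 liter = 94.15 * 0.001 = 0.09415 m^3. Sum: 0.0043532236 + 0.09415 = 0.098503224 m^3. 1 barrel = 0.15898729 m^3, so 0.098503224 m^3 = 0.098503224 / 0.15898729 = 0.61956664 barrel ≈ 0.6196 barrel (4 s.f.).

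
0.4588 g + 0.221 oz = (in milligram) 6724. Check: 1 g = 0.001 kg, so 0.4588 g = 0.4588 * 0.001 = 0.0004588 kg. 1 oz = 0.028349523 kg, so 0.221 oz = 0.221 * 0.028349523 = 0.0062652446 kg. Sum: 0.0004588 + 0.0062652446 = 0.0067240446 kg. 1 milligram = 1e-06 kg, so 0.0067240446 kg = 0.0067240446 / 1e-06 = 6724.0446 milligram ≈ 6724 milligram (4 s.f.).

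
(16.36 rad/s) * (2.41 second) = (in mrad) 3.943e+04. Check: 16.36 rad/s is already in rad/s. 2.41 second = 2.41 s. Combine: 16.36 rad/s * 2.41 s = 39.4276 rad. 1 mrad = 0.001 rad, so 39.4276 rad = 39.4276 / 0.001 = 39427.6 mrad ≈ 3.943e+04 mrad (4 s.f.).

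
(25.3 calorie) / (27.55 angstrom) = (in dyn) 3.842e+15. Check: 1 calorie = 4.184 J, so 25.3 calorie = 25.3 * 4.184 = 105.8552 J. 1 angstrom = 1e-10 m, so 27.55 angstrom = 27.55 * 1e-10 = 2.755e-09 m. Combine: 105.8552 J / 2.755e-09 m = 3.842294e+10 N. 1 dyn = 1e-05 N, so 3.842294e+10 N = 3.842294e+10 / 1e-05 = 3.842294e+15 dyn ≈ 3.842e+15 dyn (4 s.f.).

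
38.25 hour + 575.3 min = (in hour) 1 hour = 3600 s, so 38.25 hour = 38.25 * 3600 = 137700 s. 1 min = 60 s, so 575.3 min = 575.3 * 60 = 34518 s. Sum: 137700 + 34518 = 172218 s. 1 hour = 3600 s, so 172218 s = 172218 / 3600 = 47.838333 hour ≈ 47.84 hour (4 s.f.). Final answer: 47.84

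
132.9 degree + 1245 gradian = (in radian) 1 degree = 0.017453293 rad, so 132.9 degree = 132.9 * 0.017453293 = 2.3195426 rad. 1 gradian = 0.015707963 rad, so 1245 gradian = 1245 * 0.015707963 = 19.556414 rad. Sum: 2.3195426 + 19.556414 = 21.875957 rad. 21.875957 rad = 21.875957 radian ≈ 21.88 radian (4 s.f.). Final answer: 21.88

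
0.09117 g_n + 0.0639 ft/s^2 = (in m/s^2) 1 g_n = 9.80665 m/s^2, so 0.09117 g_n = 0.09117 * 9.80665 = 0.89407228 m/s^2. 1 ft/s^2 = 0.3048 m/s^2, so 0.0639 ft/s^2 = 0.0639 * 0.3048 = 0.01947672 m/s^2. Sum: 0.89407228 + 0.01947672 = 0.913549 m/s^2. Result: 0.913549 m/s^2 ≈ 0.9135 m/s^2 (4 s.f.). Final answer: 0.9135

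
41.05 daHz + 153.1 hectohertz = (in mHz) 1 daHz = 10 Hz, so 41.05 daHz = 41.05 * 10 = 410.5 Hz. 1 hectohertz = 100 Hz, so 153.1 hectohertz = 153.1 * 100 = 15310 Hz. Sum: 410.5 + 15310 = 15720.5 Hz. 1 mHz = 0.001 Hz, so 15720.5 Hz = 15720.5 / 0.001 = 15720500 mHz ≈ 1.572e+07 mHz (4 s.f.). Final answer: 1.572e+07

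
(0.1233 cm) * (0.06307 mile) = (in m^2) 1 cm = 0.01 m, so 0.1233 cm = 0.1233 * 0.01 = 0.001233 m. 1 mile = 1609.344 m, so 0.06307 mile = 0.06307 * 1609.344 = 101.50133 m. Combine: 0.001233 m * 101.50133 m = 0.12515114 m^2. Result: 0.12515114 m^2 ≈ 0.1252 m^2 (4 s.f.). Final answer: 0.1252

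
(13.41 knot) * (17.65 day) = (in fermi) 1 knot = 0.51444444 m/s, so 13.41 knot = 13.41 * 0.51444444 = 6.8987 m/s. 1 day = 86400 s, so 17.65 day = 17.65 * 86400 = 1524960 s. Combine: 6.8987 m/s * 1524960 s = 10520242 m. 1 fermi = 1e-15 m, so 10520242 m = 10520242 / 1e-15 = 1.0520242e+22 fermi ≈ 1.052e+22 fermi (4 s.f.). Final answer: 1.052e+22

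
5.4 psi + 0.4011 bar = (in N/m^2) 7.734e+04. Check: 1 psi = 6894.7573 Pa, so 5.4 psi = 5.4 * 6894.7573 = 37231.689 Pa. 1 bar = 100000 Pa, so 0.4011 bar = 0.4011 * 100000 = 40110 Pa. Sum: 37231.689 + 40110 = 77341.689 Pa. 77341.689 Pa = 77341.689 N/m^2 ≈ 7.734e+04 N/m^2 (4 s.f.).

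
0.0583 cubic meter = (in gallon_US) 15.4. Check: 0.0583 cubic meter = 0.0583 m^3. 1 gallon_US = 0.0037854118 m^3, so 0.0583 m^3 = 0.0583 / 0.0037854118 = 15.401231 gallon_US ≈ 15.4 gallon_US (4 s.f.).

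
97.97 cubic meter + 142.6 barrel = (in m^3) 97.97 cubic meter = 97.97 m^3. 1 barrel = 0.15898729 m^3, so 142.6 barrel = 142.6 * 0.15898729 = 22.671588 m^3. Sum: 97.97 + 22.671588 = 120.64159 m^3. Result: 120.64159 m^3 ≈ 120.6 m^3 (4 s.f.). Final answer: 120.6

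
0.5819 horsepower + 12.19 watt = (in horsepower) 1 horsepower = 745.69987 W, so 0.5819 horsepower = 0.5819 * 745.69987 = 433.92276 W. 12.19 watt = 12.19 W. Sum: 433.92276 + 12.19 = 446.11276 W. 1 horsepower = 745.69987 W, so 446.11276 W = 446.11276 / 745.69987 = 0.59824706 horsepower ≈ 0.5982 horsepower (4 s.f.). Final answer: 0.5982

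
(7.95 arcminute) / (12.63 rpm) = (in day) 1 arcminute = 0.00029088821 rad, so 7.95 arcminute = 7.95 * 0.00029088821 = 0.0023125613 rad. 1 rpm = 0.10471976 rad/s, so 12.63 rpm = 12.63 * 0.10471976 = 1.3226105 rad/s. Combine: 0.0023125613 rad / 1.3226105 rad/s = 0.0017484824 s. 1 day = 86400 s, so 0.0017484824 s = 0.0017484824 / 86400 = 2.0237065e-08 day ≈ 2.024e-08 day (4 s.f.). Final answer: 2.024e-08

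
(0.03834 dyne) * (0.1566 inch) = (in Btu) 1.445e-12. Check: 1 dyne = 1e-05 N, so 0.03834 dyne = 0.03834 * 1e-05 = 3.834e-07 N. 1 inch = 0.0254 m, so 0.1566 inch = 0.1566 * 0.0254 = 0.00397764 m. Combine: 3.834e-07 N * 0.00397764 m = 1.5250272e-09 J. 1 Btu = 1055.0559 J, so 1.5250272e-09 J = 1.5250272e-09 / 1055.0559 = 1.4454469e-12 Btu ≈ 1.445e-12 Btu (4 s.f.).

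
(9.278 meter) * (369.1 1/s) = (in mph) 7660. Check: 9.278 meter = 9.278 m. 369.1 1/s = 369.1 Hz. Combine: 9.278 m * 369.1 Hz = 3424.5098 m/s. 1 mph = 0.44704 m/s, so 3424.5098 m/s = 3424.5098 / 0.44704 = 7660.4103 mph ≈ 7660 mph (4 s.f.).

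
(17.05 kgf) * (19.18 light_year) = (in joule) 1 kgf = 9.80665 N, so 17.05 kgf = 17.05 * 9.80665 = 167.20338 N. 1 light_year = 9.4607305e+15 m, so 19.18 light_year = 19.18 * 9.4607305e+15 = 1.8145681e+17 m. Combine: 167.20338 N * 1.8145681e+17 m = 3.0340192e+19 J. 3.0340192e+19 J = 3.0340192e+19 joule ≈ 3.034e+19 joule (4 s.f.). Final answer: 3.034e+19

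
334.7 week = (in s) 1 week = 604800 s, so 334.7 week = 334.7 * 604800 = 2.0242656e+08 s. Result: 2.0242656e+08 s ≈ 2.024e+08 s (4 s.f.). Final answer: 2.024e+08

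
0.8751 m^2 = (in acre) 0.0002162. Check: 1 acre = 4046.8564 m^2, so 0.8751 m^2 = 0.8751 / 4046.8564 = 0.00021624192 acre ≈ 0.0002162 acre (4 s.f.).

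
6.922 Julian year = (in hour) 6.068e+04. Check: 1 Julian year = 31557600 s, so 6.922 Julian year = 6.922 * 31557600 = 2.1844171e+08 s. 1 hour = 3600 s, so 2.1844171e+08 s = 2.1844171e+08 / 3600 = 60678.252 hour ≈ 6.068e+04 hour (4 s.f.).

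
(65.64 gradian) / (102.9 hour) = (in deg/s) 0.0001595. Check: 1 gradian = 0.015707963 rad, so 65.64 gradian = 65.64 * 0.015707963 = 1.0310707 rad. 1 hour = 3600 s, so 102.9 hour = 102.9 * 3600 = 370440 s. Combine: 1.0310707 rad / 370440 s = 2.7833676e-06 rad/s. 1 deg/s = 0.017453293 rad/s, so 2.7833676e-06 rad/s = 2.7833676e-06 / 0.017453293 = 0.00015947522 deg/s ≈ 0.0001595 deg/s (4 s.f.).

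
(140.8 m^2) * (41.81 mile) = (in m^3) 140.8 m^2 is already in m^2. 1 mile = 1609.344 m, so 41.81 mile = 41.81 * 1609.344 = 67286.673 m. Combine: 140.8 m^2 * 67286.673 m = 9473963.5 m^3. Result: 9473963.5 m^3 ≈ 9.474e+06 m^3 (4 s.f.). Final answer: 9.474e+06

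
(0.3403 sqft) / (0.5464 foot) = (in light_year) 2.007e-17. Check: 1 sqft = 0.09290304 m^2, so 0.3403 sqft = 0.3403 * 0.09290304 = 0.031614905 m^2. 1 foot = 0.3048 m, so 0.5464 foot = 0.5464 * 0.3048 = 0.16654272 m. Combine: 0.031614905 m^2 / 0.16654272 m = 0.1898306 m. 1 light_year = 9.4607305e+15 m, so 0.1898306 m = 0.1898306 / 9.4607305e+15 = 2.006511e-17 light_year ≈ 2.007e-17 light_year (4 s.f.).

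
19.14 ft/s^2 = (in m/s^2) 1 ft/s^2 = 0.3048 m/s^2, so 19.14 ft/s^2 = 19.14 * 0.3048 = 5.833872 m/s^2. Result: 5.833872 m/s^2 ≈ 5.834 m/s^2 (4 s.f.). Final answer: 5.834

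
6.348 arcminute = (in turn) 1 arcminute = 0.00029088821 rad, so 6.348 arcminute = 6.348 * 0.00029088821 = 0.0018465583 rad. 1 turn = 6.2831853 rad, so 0.0018465583 rad = 0.0018465583 / 6.2831853 = 0.00029388889 turn ≈ 0.0002939 turn (4 s.f.). Final answer: 0.0002939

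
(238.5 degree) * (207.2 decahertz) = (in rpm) 1 degree = 0.017453293 rad, so 238.5 degree = 238.5 * 0.017453293 = 4.1626103 rad. 1 decahertz = 10 Hz, so 207.2 decahertz = 207.2 * 10 = 2072 Hz. Combine: 4.1626103 rad * 2072 Hz = 8624.9285 rad/s. 1 rpm = 0.10471976 rad/s, so 8624.9285 rad/s = 8624.9285 / 0.10471976 = 82362 rpm ≈ 8.236e+04 rpm (4 s.f.). Final answer: 8.236e+04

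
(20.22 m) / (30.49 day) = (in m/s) 7.676e-06. Check: 20.22 m is already in m. 1 day = 86400 s, so 30.49 day = 30.49 * 86400 = 2634336 s. Combine: 20.22 m / 2634336 s = 7.6755585e-06 m/s. Result: 7.6755585e-06 m/s ≈ 7.676e-06 m/s (4 s.f.).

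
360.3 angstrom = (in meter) 1 angstrom = 1e-10 m, so 360.3 angstrom = 360.3 * 1e-10 = 3.603e-08 m. 3.603e-08 m = 3.603e-08 meter. Final answer: 3.603e-08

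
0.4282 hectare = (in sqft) 4.609e+04. Check: 1 hectare = 10000 m^2, so 0.4282 hectare = 0.4282 * 10000 = 4282 m^2. 1 sqft = 0.09290304 m^2, so 4282 m^2 = 4282 / 0.09290304 = 46091.064 sqft ≈ 4.609e+04 sqft (4 s.f.).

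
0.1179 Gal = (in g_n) 0.0001202. Check: 1 Gal = 0.01 m/s^2, so 0.1179 Gal = 0.1179 * 0.01 = 0.001179 m/s^2. 1 g_n = 9.80665 m/s^2, so 0.001179 m/s^2 = 0.001179 / 9.80665 = 0.00012022454 g_n ≈ 0.0001202 g_n (4 s.f.).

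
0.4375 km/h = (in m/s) 1 km/h = 0.27777778 m/s, so 0.4375 km/h = 0.4375 * 0.27777778 = 0.12152778 m/s. Result: 0.12152778 m/s ≈ 0.1215 m/s (4 s.f.). Final answer: 0.1215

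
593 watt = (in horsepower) 0.7952. Check: 593 watt = 593 W. 1 horsepower = 745.69987 W, so 593 W = 593 / 745.69987 = 0.7952261 horsepower ≈ 0.7952 horsepower (4 s.f.).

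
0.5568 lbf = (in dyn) 2.477e+05. Check: 1 lbf = 4.4482216 N, so 0.5568 lbf = 0.5568 * 4.4482216 = 2.4767698 N. 1 dyn = 1e-05 N, so 2.4767698 N = 2.4767698 / 1e-05 = 247676.98 dyn ≈ 2.477e+05 dyn (4 s.f.).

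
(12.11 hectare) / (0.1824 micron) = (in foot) 2.178e+12. Check: 1 hectare = 10000 m^2, so 12.11 hectare = 12.11 * 10000 = 121100 m^2. 1 micron = 1e-06 m, so 0.1824 micron = 0.1824 * 1e-06 = 1.824e-07 m. Combine: 121100 m^2 / 1.824e-07 m = 6.6392544e+11 m. 1 foot = 0.3048 m, so 6.6392544e+11 m = 6.6392544e+11 / 0.3048 = 2.1782331e+12 foot ≈ 2.178e+12 foot (4 s.f.).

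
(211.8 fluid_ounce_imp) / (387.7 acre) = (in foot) 1 fluid_ounce_imp = 2.8413063e-05 m^3, so 211.8 fluid_ounce_imp = 211.8 * 2.8413063e-05 = 0.0060178866 m^3. 1 acre = 4046.8564 m^2, so 387.7 acre = 387.7 * 4046.8564 = 1568966.2 m^2. Combine: 0.0060178866 m^3 / 1568966.2 m^2 = 3.8355743e-09 m. 1 foot = 0.3048 m, so 3.8355743e-09 m = 3.8355743e-09 / 0.3048 = 1.2583905e-08 foot ≈ 1.258e-08 foot (4 s.f.). Final answer: 1.258e-08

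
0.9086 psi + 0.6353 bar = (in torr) 1 psi = 6894.7573 Pa, so 0.9086 psi = 0.9086 * 6894.7573 = 6264.5765 Pa. 1 bar = 100000 Pa, so 0.6353 bar = 0.6353 * 100000 = 63530 Pa. Sum: 6264.5765 + 63530 = 69794.576 Pa. 1 torr = 133.32237 Pa, so 69794.576 Pa = 69794.576 / 133.32237 = 523.50237 torr ≈ 523.5 torr (4 s.f.). Final answer: 523.5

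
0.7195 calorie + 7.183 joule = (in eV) 6.362e+19. Check: 1 calorie = 4.184 J, so 0.7195 calorie = 0.7195 * 4.184 = 3.010388 J. 7.183 joule = 7.183 J. Sum: 3.010388 + 7.183 = 10.193388 J. 1 eV = 1.6021766e-19 J, so 10.193388 J = 10.193388 / 1.6021766e-19 = 6.3622124e+19 eV ≈ 6.362e+19 eV (4 s.f.).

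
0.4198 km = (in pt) 1 km = 1000 m, so 0.4198 km = 0.4198 * 1000 = 419.8 m. 1 pt = 0.00035277778 m, so 419.8 m = 419.8 / 0.00035277778 = 1189984.3 pt ≈ 1.19e+06 pt (4 s.f.). Final answer: 1.19e+06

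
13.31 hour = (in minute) 1 hour = 3600 s, so 13.31 hour = 13.31 * 3600 = 47916 s. 1 minute = 60 s, so 47916 s = 47916 / 60 = 798.6 minute. Final answer: 798.6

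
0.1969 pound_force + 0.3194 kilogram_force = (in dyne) 1 pound_force = 4.4482216 N, so 0.1969 pound_force = 0.1969 * 4.4482216 = 0.87585484 N. 1 kilogram_force = 9.80665 N, so 0.3194 kilogram_force = 0.3194 * 9.80665 = 3.132244 N. Sum: 0.87585484 + 3.132244 = 4.0080988 N. 1 dyne = 1e-05 N, so 4.0080988 N = 4.0080988 / 1e-05 = 400809.88 dyne ≈ 4.008e+05 dyne (4 s.f.). Final answer: 4.008e+05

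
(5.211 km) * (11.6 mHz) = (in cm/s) 6045. Check: 1 km = 1000 m, so 5.211 km = 5.211 * 1000 = 5211 m. 1 mHz = 0.001 Hz, so 11.6 mHz = 11.6 * 0.001 = 0.0116 Hz. Combine: 5211 m * 0.0116 Hz = 60.4476 m/s. 1 cm/s = 0.01 m/s, so 60.4476 m/s = 60.4476 / 0.01 = 6044.76 cm/s ≈ 6045 cm/s (4 s.f.).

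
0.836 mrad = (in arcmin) 2.874. Check: 1 mrad = 0.001 rad, so 0.836 mrad = 0.836 * 0.001 = 0.000836 rad. 1 arcmin = 0.00029088821 rad, so 0.000836 rad = 0.000836 / 0.00029088821 = 2.8739563 arcmin ≈ 2.874 arcmin (4 s.f.).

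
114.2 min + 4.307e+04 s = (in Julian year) 0.001582. Check: 1 min = 60 s, so 114.2 min = 114.2 * 60 = 6852 s. 4.307e+04 s is already in s. Sum: 6852 + 43070 = 49922 s. 1 Julian year = 31557600 s, so 49922 s = 49922 / 31557600 = 0.0015819327 Julian year ≈ 0.001582 Julian year (4 s.f.).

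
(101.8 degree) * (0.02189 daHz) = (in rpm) 1 degree = 0.017453293 rad, so 101.8 degree = 101.8 * 0.017453293 = 1.7767452 rad. 1 daHz = 10 Hz, so 0.02189 daHz = 0.02189 * 10 = 0.2189 Hz. Combine: 1.7767452 rad * 0.2189 Hz = 0.38892952 rad/s. 1 rpm = 0.10471976 rad/s, so 0.38892952 rad/s = 0.38892952 / 0.10471976 = 3.7140033 rpm ≈ 3.714 rpm (4 s.f.). Final answer: 3.714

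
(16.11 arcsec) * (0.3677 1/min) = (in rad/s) 1 arcsec = 4.8481368e-06 rad, so 16.11 arcsec = 16.11 * 4.8481368e-06 = 7.8103484e-05 rad. 1 1/min = 0.016666667 Hz, so 0.3677 1/min = 0.3677 * 0.016666667 = 0.0061283333 Hz. Combine: 7.8103484e-05 rad * 0.0061283333 Hz = 4.7864418e-07 rad/s. Result: 4.7864418e-07 rad/s ≈ 4.786e-07 rad/s (4 s.f.). Final answer: 4.786e-07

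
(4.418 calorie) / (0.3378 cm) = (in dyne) 1 calorie = 4.184 J, so 4.418 calorie = 4.418 * 4.184 = 18.484912 J. 1 cm = 0.01 m, so 0.3378 cm = 0.3378 * 0.01 = 0.003378 m. Combine: 18.484912 J / 0.003378 m = 5472.1468 N. 1 dyne = 1e-05 N, so 5472.1468 N = 5472.1468 / 1e-05 = 5.4721468e+08 dyne ≈ 5.472e+08 dyne (4 s.f.). Final answer: 5.472e+08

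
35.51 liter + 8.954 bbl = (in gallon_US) 1 liter = 0.001 m^3, so 35.51 liter = 35.51 * 0.001 = 0.03551 m^3. 1 bbl = 0.15898729 m^3, so 8.954 bbl = 8.954 * 0.15898729 = 1.4235722 m^3. Sum: 0.03551 + 1.4235722 = 1.4590822 m^3. 1 gallon_US = 0.0037854118 m^3, so 1.4590822 m^3 = 1.4590822 / 0.0037854118 = 385.44875 gallon_US ≈ 385.4 gallon_US (4 s.f.). Final answer: 385.4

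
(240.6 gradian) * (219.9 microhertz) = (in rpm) 0.007936. Check: 1 gradian = 0.015707963 rad, so 240.6 gradian = 240.6 * 0.015707963 = 3.779336 rad. 1 microhertz = 1e-06 Hz, so 219.9 microhertz = 219.9 * 1e-06 = 0.0002199 Hz. Combine: 3.779336 rad * 0.0002199 Hz = 0.00083107598 rad/s. 1 rpm = 0.10471976 rad/s, so 0.00083107598 rad/s = 0.00083107598 / 0.10471976 = 0.007936191 rpm ≈ 0.007936 rpm (4 s.f.).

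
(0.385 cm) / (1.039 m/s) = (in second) 0.003705. Check: 1 cm = 0.01 m, so 0.385 cm = 0.385 * 0.01 = 0.00385 m. 1.039 m/s is already in m/s. Combine: 0.00385 m / 1.039 m/s = 0.003705486 s. 0.003705486 s = 0.003705486 second ≈ 0.003705 second (4 s.f.).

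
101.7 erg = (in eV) 6.348e+13. Check: 1 erg = 1e-07 J, so 101.7 erg = 101.7 * 1e-07 = 1.017e-05 J. 1 eV = 1.6021766e-19 J, so 1.017e-05 J = 1.017e-05 / 1.6021766e-19 = 6.3476147e+13 eV ≈ 6.348e+13 eV (4 s.f.).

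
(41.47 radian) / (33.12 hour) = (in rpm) 41.47 radian = 41.47 rad. 1 hour = 3600 s, so 33.12 hour = 33.12 * 3600 = 119232 s. Combine: 41.47 rad / 119232 s = 0.00034780931 rad/s. 1 rpm = 0.10471976 rad/s, so 0.00034780931 rad/s = 0.00034780931 / 0.10471976 = 0.0033213343 rpm ≈ 0.003321 rpm (4 s.f.). Final answer: 0.003321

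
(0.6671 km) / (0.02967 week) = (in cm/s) 1 km = 1000 m, so 0.6671 km = 0.6671 * 1000 = 667.1 m. 1 week = 604800 s, so 0.02967 week = 0.02967 * 604800 = 17944.416 s. Combine: 667.1 m / 17944.416 s = 0.03717591 m/s. 1 cm/s = 0.01 m/s, so 0.03717591 m/s = 0.03717591 / 0.01 = 3.717591 cm/s ≈ 3.718 cm/s (4 s.f.). Final answer: 3.718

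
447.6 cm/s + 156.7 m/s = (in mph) 360.5. Check: 1 cm/s = 0.01 m/s, so 447.6 cm/s = 447.6 * 0.01 = 4.476 m/s. 156.7 m/s is already in m/s. Sum: 4.476 + 156.7 = 161.176 m/s. 1 mph = 0.44704 m/s, so 161.176 m/s = 161.176 / 0.44704 = 360.54044 mph ≈ 360.5 mph (4 s.f.).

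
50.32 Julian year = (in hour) 1 Julian year = 31557600 s, so 50.32 Julian year = 50.32 * 31557600 = 1.5879784e+09 s. 1 hour = 3600 s, so 1.5879784e+09 s = 1.5879784e+09 / 3600 = 441105.12 hour ≈ 4.411e+05 hour (4 s.f.). Final answer: 4.411e+05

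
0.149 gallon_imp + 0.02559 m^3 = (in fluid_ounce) 1 gallon_imp = 0.00454609 m^3, so 0.149 gallon_imp = 0.149 * 0.00454609 = 0.00067736741 m^3. 0.02559 m^3 is already in m^3. Sum: 0.00067736741 + 0.02559 = 0.026267367 m^3. 1 fluid_ounce = 2.957353e-05 m^3, so 0.026267367 m^3 = 0.026267367 / 2.957353e-05 = 888.20536 fluid_ounce ≈ 888.2 fluid_ounce (4 s.f.). Final answer: 888.2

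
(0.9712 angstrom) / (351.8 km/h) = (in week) 1.643e-18. Check: 1 angstrom = 1e-10 m, so 0.9712 angstrom = 0.9712 * 1e-10 = 9.712e-11 m. 1 km/h = 0.27777778 m/s, so 351.8 km/h = 351.8 * 0.27777778 = 97.722222 m/s. Combine: 9.712e-11 m / 97.722222 m/s = 9.9383741e-13 s. 1 week = 604800 s, so 9.9383741e-13 s = 9.9383741e-13 / 604800 = 1.6432497e-18 week ≈ 1.643e-18 week (4 s.f.).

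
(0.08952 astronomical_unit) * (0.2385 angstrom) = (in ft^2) 3.438. Check: 1 astronomical_unit = 1.4959787e+11 m, so 0.08952 astronomical_unit = 0.08952 * 1.4959787e+11 = 1.3392001e+10 m. 1 angstrom = 1e-10 m, so 0.2385 angstrom = 0.2385 * 1e-10 = 2.385e-11 m. Combine: 1.3392001e+10 m * 2.385e-11 m = 0.31939923 m^2. 1 ft^2 = 0.09290304 m^2, so 0.31939923 m^2 = 0.31939923 / 0.09290304 = 3.4379847 ft^2 ≈ 3.438 ft^2 (4 s.f.).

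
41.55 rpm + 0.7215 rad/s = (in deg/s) 290.6. Check: 1 rpm = 0.10471976 rad/s, so 41.55 rpm = 41.55 * 0.10471976 = 4.3511058 rad/s. 0.7215 rad/s is already in rad/s. Sum: 4.3511058 + 0.7215 = 5.0726058 rad/s. 1 deg/s = 0.017453293 rad/s, so 5.0726058 rad/s = 5.0726058 / 0.017453293 = 290.6389 deg/s ≈ 290.6 deg/s (4 s.f.).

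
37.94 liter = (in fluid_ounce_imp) 1335. Check: 1 liter = 0.001 m^3, so 37.94 liter = 37.94 * 0.001 = 0.03794 m^3. 1 fluid_ounce_imp = 2.8413063e-05 m^3, so 0.03794 m^3 = 0.03794 / 2.8413063e-05 = 1335.3013 fluid_ounce_imp ≈ 1335 fluid_ounce_imp (4 s.f.).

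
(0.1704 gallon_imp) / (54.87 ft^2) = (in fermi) 1 gallon_imp = 0.00454609 m^3, so 0.1704 gallon_imp = 0.1704 * 0.00454609 = 0.00077465374 m^3. 1 ft^2 = 0.09290304 m^2, so 54.87 ft^2 = 54.87 * 0.09290304 = 5.0975898 m^2. Combine: 0.00077465374 m^3 / 5.0975898 m^2 = 0.00015196471 m. 1 fermi = 1e-15 m, so 0.00015196471 m = 0.00015196471 / 1e-15 = 1.5196471e+11 fermi ≈ 1.52e+11 fermi (4 s.f.). Final answer: 1.52e+11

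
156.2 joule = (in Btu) 0.148. Check: 156.2 joule = 156.2 J. 1 Btu = 1055.0559 J, so 156.2 J = 156.2 / 1055.0559 = 0.14804903 Btu ≈ 0.148 Btu (4 s.f.).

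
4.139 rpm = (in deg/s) 24.83. Check: 1 rpm = 0.10471976 rad/s, so 4.139 rpm = 4.139 * 0.10471976 = 0.43343507 rad/s. 1 deg/s = 0.017453293 rad/s, so 0.43343507 rad/s = 0.43343507 / 0.017453293 = 24.834 deg/s ≈ 24.83 deg/s (4 s.f.).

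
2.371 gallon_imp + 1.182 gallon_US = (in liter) 1 gallon_imp = 0.00454609 m^3, so 2.371 gallon_imp = 2.371 * 0.00454609 = 0.010778779 m^3. 1 gallon_US = 0.0037854118 m^3, so 1.182 gallon_US = 1.182 * 0.0037854118 = 0.0044743567 m^3. Sum: 0.010778779 + 0.0044743567 = 0.015253136 m^3. 1 liter = 0.001 m^3, so 0.015253136 m^3 = 0.015253136 / 0.001 = 15.253136 liter ≈ 15.25 liter (4 s.f.). Final answer: 15.25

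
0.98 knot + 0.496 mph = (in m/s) 1 knot = 0.51444444 m/s, so 0.98 knot = 0.98 * 0.51444444 = 0.50415556 m/s. 1 mph = 0.44704 m/s, so 0.496 mph = 0.496 * 0.44704 = 0.22173184 m/s. Sum: 0.50415556 + 0.22173184 = 0.7258874 m/s. Result: 0.7258874 m/s ≈ 0.7259 m/s (4 s.f.). Final answer: 0.7259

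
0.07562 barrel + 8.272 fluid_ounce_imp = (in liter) 12.26. Check: 1 barrel = 0.15898729 m^3, so 0.07562 barrel = 0.07562 * 0.15898729 = 0.012022619 m^3. 1 fluid_ounce_imp = 2.8413063e-05 m^3, so 8.272 fluid_ounce_imp = 8.272 * 2.8413063e-05 = 0.00023503285 m^3. Sum: 0.012022619 + 0.00023503285 = 0.012257652 m^3. 1 liter = 0.001 m^3, so 0.012257652 m^3 = 0.012257652 / 0.001 = 12.257652 liter ≈ 12.26 liter (4 s.f.).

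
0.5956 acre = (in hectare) 1 acre = 4046.8564 m^2, so 0.5956 acre = 0.5956 * 4046.8564 = 2410.3077 m^2. 1 hectare = 10000 m^2, so 2410.3077 m^2 = 2410.3077 / 10000 = 0.24103077 hectare ≈ 0.241 hectare (4 s.f.). Final answer: 0.241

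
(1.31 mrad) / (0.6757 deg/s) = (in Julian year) 1 mrad = 0.001 rad, so 1.31 mrad = 1.31 * 0.001 = 0.00131 rad. 1 deg/s = 0.017453293 rad/s, so 0.6757 deg/s = 0.6757 * 0.017453293 = 0.01179319 rad/s. Combine: 0.00131 rad / 0.01179319 rad/s = 0.11108106 s. 1 Julian year = 31557600 s, so 0.11108106 s = 0.11108106 / 31557600 = 3.5199463e-09 Julian year ≈ 3.52e-09 Julian year (4 s.f.). Final answer: 3.52e-09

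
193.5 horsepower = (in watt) 1 horsepower = 745.69987 W, so 193.5 horsepower = 193.5 * 745.69987 = 144292.93 W. 144292.93 W = 144292.93 watt ≈ 1.443e+05 watt (4 s.f.). Final answer: 1.443e+05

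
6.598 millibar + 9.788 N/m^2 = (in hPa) 1 millibar = 100 Pa, so 6.598 millibar = 6.598 * 100 = 659.8 Pa. 9.788 N/m^2 = 9.788 Pa. Sum: 659.8 + 9.788 = 669.588 Pa. 1 hPa = 100 Pa, so 669.588 Pa = 669.588 / 100 = 6.69588 hPa ≈ 6.696 hPa (4 s.f.). Final answer: 6.696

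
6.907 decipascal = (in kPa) 1 decipascal = 0.1 Pa, so 6.907 decipascal = 6.907 * 0.1 = 0.6907 Pa. 1 kPa = 1000 Pa, so 0.6907 Pa = 0.6907 / 1000 = 0.0006907 kPa. Final answer: 0.0006907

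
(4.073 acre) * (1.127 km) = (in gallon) 4.907e+09. Check: 1 acre = 4046.8564 m^2, so 4.073 acre = 4.073 * 4046.8564 = 16482.846 m^2. 1 km = 1000 m, so 1.127 km = 1.127 * 1000 = 1127 m. Combine: 16482.846 m^2 * 1127 m = 18576168 m^3. 1 gallon = 0.0037854118 m^3, so 18576168 m^3 = 18576168 / 0.0037854118 = 4.9073043e+09 gallon ≈ 4.907e+09 gallon (4 s.f.).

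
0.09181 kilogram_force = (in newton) 0.9003. Check: 1 kilogram_force = 9.80665 N, so 0.09181 kilogram_force = 0.09181 * 9.80665 = 0.90034854 N. 0.90034854 N = 0.90034854 newton ≈ 0.9003 newton (4 s.f.).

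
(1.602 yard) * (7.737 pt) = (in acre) 9.88e-07. Check: 1 yard = 0.9144 m, so 1.602 yard = 1.602 * 0.9144 = 1.4648688 m. 1 pt = 0.00035277778 m, so 7.737 pt = 7.737 * 0.00035277778 = 0.0027294417 m. Combine: 1.4648688 m * 0.0027294417 m = 0.0039982739 m^2. 1 acre = 4046.8564 m^2, so 0.0039982739 m^2 = 0.0039982739 / 4046.8564 = 9.8799501e-07 acre ≈ 9.88e-07 acre (4 s.f.).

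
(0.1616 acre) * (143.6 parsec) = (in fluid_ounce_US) 1 acre = 4046.8564 m^2, so 0.1616 acre = 0.1616 * 4046.8564 = 653.972 m^2. 1 parsec = 3.0856776e+16 m, so 143.6 parsec = 143.6 * 3.0856776e+16 = 4.431033e+18 m. Combine: 653.972 m^2 * 4.431033e+18 m = 2.8977715e+21 m^3. 1 fluid_ounce_US = 2.957353e-05 m^3, so 2.8977715e+21 m^3 = 2.8977715e+21 / 2.957353e-05 = 9.7985312e+25 fluid_ounce_US ≈ 9.799e+25 fluid_ounce_US (4 s.f.). Final answer: 9.799e+25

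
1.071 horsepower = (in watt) 798.6. Check: 1 horsepower = 745.69987 W, so 1.071 horsepower = 1.071 * 745.69987 = 798.64456 W. 798.64456 W = 798.64456 watt ≈ 798.6 watt (4 s.f.).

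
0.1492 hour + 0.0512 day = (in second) 4961. Check: 1 hour = 3600 s, so 0.1492 hour = 0.1492 * 3600 = 537.12 s. 1 day = 86400 s, so 0.0512 day = 0.0512 * 86400 = 4423.68 s. Sum: 537.12 + 4423.68 = 4960.8 s. 4960.8 s = 4960.8 second ≈ 4961 second (4 s.f.).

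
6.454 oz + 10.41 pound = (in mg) 1 oz = 0.028349523 kg, so 6.454 oz = 6.454 * 0.028349523 = 0.18296782 kg. 1 pound = 0.45359237 kg, so 10.41 pound = 10.41 * 0.45359237 = 4.7218966 kg. Sum: 0.18296782 + 4.7218966 = 4.9048644 kg. 1 mg = 1e-06 kg, so 4.9048644 kg = 4.9048644 / 1e-06 = 4904864.4 mg ≈ 4.905e+06 mg (4 s.f.). Final answer: 4.905e+06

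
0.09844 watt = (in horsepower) 0.09844 watt = 0.09844 W. 1 horsepower = 745.69987 W, so 0.09844 W = 0.09844 / 745.69987 = 0.00013201021 horsepower ≈ 0.000132 horsepower (4 s.f.). Final answer: 0.000132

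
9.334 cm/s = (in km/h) 1 cm/s = 0.01 m/s, so 9.334 cm/s = 9.334 * 0.01 = 0.09334 m/s. 1 km/h = 0.27777778 m/s, so 0.09334 m/s = 0.09334 / 0.27777778 = 0.336024 km/h ≈ 0.336 km/h (4 s.f.). Final answer: 0.336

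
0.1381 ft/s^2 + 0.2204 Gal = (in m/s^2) 1 ft/s^2 = 0.3048 m/s^2, so 0.1381 ft/s^2 = 0.1381 * 0.3048 = 0.04209288 m/s^2. 1 Gal = 0.01 m/s^2, so 0.2204 Gal = 0.2204 * 0.01 = 0.002204 m/s^2. Sum: 0.04209288 + 0.002204 = 0.04429688 m/s^2. Result: 0.04429688 m/s^2 ≈ 0.0443 m/s^2 (4 s.f.). Final answer: 0.0443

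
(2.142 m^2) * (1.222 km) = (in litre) 2.142 m^2 is already in m^2. 1 km = 1000 m, so 1.222 km = 1.222 * 1000 = 1222 m. Combine: 2.142 m^2 * 1222 m = 2617.524 m^3. 1 litre = 0.001 m^3, so 2617.524 m^3 = 2617.524 / 0.001 = 2617524 litre ≈ 2.618e+06 litre (4 s.f.). Final answer: 2.618e+06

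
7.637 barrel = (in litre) 1214. Check: 1 barrel = 0.15898729 m^3, so 7.637 barrel = 7.637 * 0.15898729 = 1.214186 m^3. 1 litre = 0.001 m^3, so 1.214186 m^3 = 1.214186 / 0.001 = 1214.186 litre ≈ 1214 litre (4 s.f.).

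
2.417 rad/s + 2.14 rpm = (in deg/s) 151.3. Check: 2.417 rad/s is already in rad/s. 1 rpm = 0.10471976 rad/s, so 2.14 rpm = 2.14 * 0.10471976 = 0.22410028 rad/s. Sum: 2.417 + 0.22410028 = 2.6411003 rad/s. 1 deg/s = 0.017453293 rad/s, so 2.6411003 rad/s = 2.6411003 / 0.017453293 = 151.3239 deg/s ≈ 151.3 deg/s (4 s.f.).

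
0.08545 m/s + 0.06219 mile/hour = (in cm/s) 0.08545 m/s is already in m/s. 1 mile/hour = 0.44704 m/s, so 0.06219 mile/hour = 0.06219 * 0.44704 = 0.027801418 m/s. Sum: 0.08545 + 0.027801418 = 0.11325142 m/s. 1 cm/s = 0.01 m/s, so 0.11325142 m/s = 0.11325142 / 0.01 = 11.325142 cm/s ≈ 11.33 cm/s (4 s.f.). Final answer: 11.33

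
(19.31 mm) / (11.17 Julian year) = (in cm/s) 1 mm = 0.001 m, so 19.31 mm = 19.31 * 0.001 = 0.01931 m. 1 Julian year = 31557600 s, so 11.17 Julian year = 11.17 * 31557600 = 3.5249839e+08 s. Combine: 0.01931 m / 3.5249839e+08 s = 5.4780392e-11 m/s. 1 cm/s = 0.01 m/s, so 5.4780392e-11 m/s = 5.4780392e-11 / 0.01 = 5.4780392e-09 cm/s ≈ 5.478e-09 cm/s (4 s.f.). Final answer: 5.478e-09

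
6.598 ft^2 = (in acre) 0.0001515. Check: 1 ft^2 = 0.09290304 m^2, so 6.598 ft^2 = 6.598 * 0.09290304 = 0.61297426 m^2. 1 acre = 4046.8564 m^2, so 0.61297426 m^2 = 0.61297426 / 4046.8564 = 0.00015146924 acre ≈ 0.0001515 acre (4 s.f.).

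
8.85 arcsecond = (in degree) 0.002458. Check: 1 arcsecond = 4.8481368e-06 rad, so 8.85 arcsecond = 8.85 * 4.8481368e-06 = 4.2906011e-05 rad. 1 degree = 0.017453293 rad, so 4.2906011e-05 rad = 4.2906011e-05 / 0.017453293 = 0.0024583333 degree ≈ 0.002458 degree (4 s.f.).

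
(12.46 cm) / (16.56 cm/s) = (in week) 1.244e-06. Check: 1 cm = 0.01 m, so 12.46 cm = 12.46 * 0.01 = 0.1246 m. 1 cm/s = 0.01 m/s, so 16.56 cm/s = 16.56 * 0.01 = 0.1656 m/s. Combine: 0.1246 m / 0.1656 m/s = 0.75241546 s. 1 week = 604800 s, so 0.75241546 s = 0.75241546 / 604800 = 1.2440732e-06 week ≈ 1.244e-06 week (4 s.f.).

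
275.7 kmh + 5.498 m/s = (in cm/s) 1 kmh = 0.27777778 m/s, so 275.7 kmh = 275.7 * 0.27777778 = 76.583333 m/s. 5.498 m/s is already in m/s. Sum: 76.583333 + 5.498 = 82.081333 m/s. 1 cm/s = 0.01 m/s, so 82.081333 m/s = 82.081333 / 0.01 = 8208.1333 cm/s ≈ 8208 cm/s (4 s.f.). Final answer: 8208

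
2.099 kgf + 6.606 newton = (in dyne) 1 kgf = 9.80665 N, so 2.099 kgf = 2.099 * 9.80665 = 20.584158 N. 6.606 newton = 6.606 N. Sum: 20.584158 + 6.606 = 27.190158 N. 1 dyne = 1e-05 N, so 27.190158 N = 27.190158 / 1e-05 = 2719015.8 dyne ≈ 2.719e+06 dyne (4 s.f.). Final answer: 2.719e+06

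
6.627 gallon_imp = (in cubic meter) 1 gallon_imp = 0.00454609 m^3, so 6.627 gallon_imp = 6.627 * 0.00454609 = 0.030126938 m^3. 0.030126938 m^3 = 0.030126938 cubic meter ≈ 0.03013 cubic meter (4 s.f.). Final answer: 0.03013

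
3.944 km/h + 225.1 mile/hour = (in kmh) 366.2. Check: 1 km/h = 0.27777778 m/s, so 3.944 km/h = 3.944 * 0.27777778 = 1.0955556 m/s. 1 mile/hour = 0.44704 m/s, so 225.1 mile/hour = 225.1 * 0.44704 = 100.6287 m/s. Sum: 1.0955556 + 100.6287 = 101.72426 m/s. 1 kmh = 0.27777778 m/s, so 101.72426 m/s = 101.72426 / 0.27777778 = 366.20733 kmh ≈ 366.2 kmh (4 s.f.).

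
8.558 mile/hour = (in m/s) 1 mile/hour = 0.44704 m/s, so 8.558 mile/hour = 8.558 * 0.44704 = 3.8257683 m/s. Result: 3.8257683 m/s ≈ 3.826 m/s (4 s.f.). Final answer: 3.826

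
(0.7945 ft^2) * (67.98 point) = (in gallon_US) 0.4676. Check: 1 ft^2 = 0.09290304 m^2, so 0.7945 ft^2 = 0.7945 * 0.09290304 = 0.073811465 m^2. 1 point = 0.00035277778 m, so 67.98 point = 67.98 * 0.00035277778 = 0.023981833 m. Combine: 0.073811465 m^2 * 0.023981833 m = 0.0017701343 m^3. 1 gallon_US = 0.0037854118 m^3, so 0.0017701343 m^3 = 0.0017701343 / 0.0037854118 = 0.46762 gallon_US ≈ 0.4676 gallon_US (4 s.f.).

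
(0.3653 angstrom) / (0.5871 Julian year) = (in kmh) 1 angstrom = 1e-10 m, so 0.3653 angstrom = 0.3653 * 1e-10 = 3.653e-11 m. 1 Julian year = 31557600 s, so 0.5871 Julian year = 0.5871 * 31557600 = 18527467 s. Combine: 3.653e-11 m / 18527467 s = 1.9716673e-18 m/s. 1 kmh = 0.27777778 m/s, so 1.9716673e-18 m/s = 1.9716673e-18 / 0.27777778 = 7.0980021e-18 kmh ≈ 7.098e-18 kmh (4 s.f.). Final answer: 7.098e-18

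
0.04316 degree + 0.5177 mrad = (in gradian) 1 degree = 0.017453293 rad, so 0.04316 degree = 0.04316 * 0.017453293 = 0.00075328411 rad. 1 mrad = 0.001 rad, so 0.5177 mrad = 0.5177 * 0.001 = 0.0005177 rad. Sum: 0.00075328411 + 0.0005177 = 0.0012709841 rad. 1 gradian = 0.015707963 rad, so 0.0012709841 rad = 0.0012709841 / 0.015707963 = 0.080913361 gradian ≈ 0.08091 gradian (4 s.f.). Final answer: 0.08091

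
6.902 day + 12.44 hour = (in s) 6.411e+05. Check: 1 day = 86400 s, so 6.902 day = 6.902 * 86400 = 596332.8 s. 1 hour = 3600 s, so 12.44 hour = 12.44 * 3600 = 44784 s. Sum: 596332.8 + 44784 = 641116.8 s. Result: 641116.8 s ≈ 6.411e+05 s (4 s.f.).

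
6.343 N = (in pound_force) 1 pound_force = 4.4482216 N, so 6.343 N = 6.343 / 4.4482216 = 1.4259631 pound_force ≈ 1.426 pound_force (4 s.f.). Final answer: 1.426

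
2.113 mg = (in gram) 0.002113. Check: 1 mg = 1e-06 kg, so 2.113 mg = 2.113 * 1e-06 = 2.113e-06 kg. 1 gram = 0.001 kg, so 2.113e-06 kg = 2.113e-06 / 0.001 = 0.002113 gram.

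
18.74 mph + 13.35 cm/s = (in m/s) 1 mph = 0.44704 m/s, so 18.74 mph = 18.74 * 0.44704 = 8.3775296 m/s. 1 cm/s = 0.01 m/s, so 13.35 cm/s = 13.35 * 0.01 = 0.1335 m/s. Sum: 8.3775296 + 0.1335 = 8.5110296 m/s. Result: 8.5110296 m/s ≈ 8.511 m/s (4 s.f.). Final answer: 8.511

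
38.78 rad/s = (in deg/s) 1 deg/s = 0.017453293 rad/s, so 38.78 rad/s = 38.78 / 0.017453293 = 2221.9303 deg/s ≈ 2222 deg/s (4 s.f.). Final answer: 2222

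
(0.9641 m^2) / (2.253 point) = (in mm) 1.213e+06. Check: 0.9641 m^2 is already in m^2. 1 point = 0.00035277778 m, so 2.253 point = 2.253 * 0.00035277778 = 0.00079480833 m. Combine: 0.9641 m^2 / 0.00079480833 m = 1212.9968 m. 1 mm = 0.001 m, so 1212.9968 m = 1212.9968 / 0.001 = 1212996.8 mm ≈ 1.213e+06 mm (4 s.f.).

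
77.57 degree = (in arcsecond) 2.793e+05. Check: 1 degree = 0.017453293 rad, so 77.57 degree = 77.57 * 0.017453293 = 1.3538519 rad. 1 arcsecond = 4.8481368e-06 rad, so 1.3538519 rad = 1.3538519 / 4.8481368e-06 = 279252 arcsecond ≈ 2.793e+05 arcsecond (4 s.f.).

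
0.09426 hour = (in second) 339.3. Check: 1 hour = 3600 s, so 0.09426 hour = 0.09426 * 3600 = 339.336 s. 339.336 s = 339.336 second ≈ 339.3 second (4 s.f.).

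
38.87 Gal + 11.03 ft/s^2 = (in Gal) 1 Gal = 0.01 m/s^2, so 38.87 Gal = 38.87 * 0.01 = 0.3887 m/s^2. 1 ft/s^2 = 0.3048 m/s^2, so 11.03 ft/s^2 = 11.03 * 0.3048 = 3.361944 m/s^2. Sum: 0.3887 + 3.361944 = 3.750644 m/s^2. 1 Gal = 0.01 m/s^2, so 3.750644 m/s^2 = 3.750644 / 0.01 = 375.0644 Gal ≈ 375.1 Gal (4 s.f.). Final answer: 375.1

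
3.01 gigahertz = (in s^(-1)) 3.01e+09. Check: 1 gigahertz = 1e+09 Hz, so 3.01 gigahertz = 3.01 * 1e+09 = 3.01e+09 Hz. 3.01e+09 Hz = 3.01e+09 s^(-1).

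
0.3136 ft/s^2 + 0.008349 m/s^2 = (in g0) 1 ft/s^2 = 0.3048 m/s^2, so 0.3136 ft/s^2 = 0.3136 * 0.3048 = 0.09558528 m/s^2. 0.008349 m/s^2 is already in m/s^2. Sum: 0.09558528 + 0.008349 = 0.10393428 m/s^2. 1 g0 = 9.80665 m/s^2, so 0.10393428 m/s^2 = 0.10393428 / 9.80665 = 0.010598347 g0 ≈ 0.0106 g0 (4 s.f.). Final answer: 0.0106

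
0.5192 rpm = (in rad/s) 1 rpm = 0.10471976 rad/s, so 0.5192 rpm = 0.5192 * 0.10471976 = 0.054370497 rad/s. Result: 0.054370497 rad/s ≈ 0.05437 rad/s (4 s.f.). Final answer: 0.05437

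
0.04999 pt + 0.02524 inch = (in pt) 1 pt = 0.00035277778 m, so 0.04999 pt = 0.04999 * 0.00035277778 = 1.7635361e-05 m. 1 inch = 0.0254 m, so 0.02524 inch = 0.02524 * 0.0254 = 0.000641096 m. Sum: 1.7635361e-05 + 0.000641096 = 0.00065873136 m. 1 pt = 0.00035277778 m, so 0.00065873136 m = 0.00065873136 / 0.00035277778 = 1.86727 pt ≈ 1.867 pt (4 s.f.). Final answer: 1.867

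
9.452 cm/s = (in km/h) 1 cm/s = 0.01 m/s, so 9.452 cm/s = 9.452 * 0.01 = 0.09452 m/s. 1 km/h = 0.27777778 m/s, so 0.09452 m/s = 0.09452 / 0.27777778 = 0.340272 km/h ≈ 0.3403 km/h (4 s.f.). Final answer: 0.3403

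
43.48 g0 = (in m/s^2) 1 g0 = 9.80665 m/s^2, so 43.48 g0 = 43.48 * 9.80665 = 426.39314 m/s^2. Result: 426.39314 m/s^2 ≈ 426.4 m/s^2 (4 s.f.). Final answer: 426.4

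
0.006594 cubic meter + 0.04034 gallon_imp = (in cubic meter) 0.006594 cubic meter = 0.006594 m^3. 1 gallon_imp = 0.00454609 m^3, so 0.04034 gallon_imp = 0.04034 * 0.00454609 = 0.00018338927 m^3. Sum: 0.006594 + 0.00018338927 = 0.0067773893 m^3. 0.0067773893 m^3 = 0.0067773893 cubic meter ≈ 0.006777 cubic meter (4 s.f.). Final answer: 0.006777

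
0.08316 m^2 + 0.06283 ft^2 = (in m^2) 0.08316 m^2 is already in m^2. 1 ft^2 = 0.09290304 m^2, so 0.06283 ft^2 = 0.06283 * 0.09290304 = 0.005837098 m^2. Sum: 0.08316 + 0.005837098 = 0.088997098 m^2. Result: 0.088997098 m^2 ≈ 0.089 m^2 (4 s.f.). Final answer: 0.089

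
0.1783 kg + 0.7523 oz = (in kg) 0.1996. Check: 0.1783 kg is already in kg. 1 oz = 0.028349523 kg, so 0.7523 oz = 0.7523 * 0.028349523 = 0.021327346 kg. Sum: 0.1783 + 0.021327346 = 0.19962735 kg. Result: 0.19962735 kg ≈ 0.1996 kg (4 s.f.).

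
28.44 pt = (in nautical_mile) 1 pt = 0.00035277778 m, so 28.44 pt = 28.44 * 0.00035277778 = 0.010033 m. 1 nautical_mile = 1852 m, so 0.010033 m = 0.010033 / 1852 = 5.4173866e-06 nautical_mile ≈ 5.417e-06 nautical_mile (4 s.f.). Final answer: 5.417e-06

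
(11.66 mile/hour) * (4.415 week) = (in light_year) 1.471e-09. Check: 1 mile/hour = 0.44704 m/s, so 11.66 mile/hour = 11.66 * 0.44704 = 5.2124864 m/s. 1 week = 604800 s, so 4.415 week = 4.415 * 604800 = 2670192 s. Combine: 5.2124864 m/s * 2670192 s = 13918339 m. 1 light_year = 9.4607305e+15 m, so 13918339 m = 13918339 / 9.4607305e+15 = 1.4711696e-09 light_year ≈ 1.471e-09 light_year (4 s.f.).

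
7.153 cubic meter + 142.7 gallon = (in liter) 7.153 cubic meter = 7.153 m^3. 1 gallon = 0.0037854118 m^3, so 142.7 gallon = 142.7 * 0.0037854118 = 0.54017826 m^3. Sum: 7.153 + 0.54017826 = 7.6931783 m^3. 1 liter = 0.001 m^3, so 7.6931783 m^3 = 7.6931783 / 0.001 = 7693.1783 liter ≈ 7693 liter (4 s.f.). Final answer: 7693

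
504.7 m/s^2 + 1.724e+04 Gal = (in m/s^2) 504.7 m/s^2 is already in m/s^2. 1 Gal = 0.01 m/s^2, so 1.724e+04 Gal = 1.724e+04 * 0.01 = 172.4 m/s^2. Sum: 504.7 + 172.4 = 677.1 m/s^2. Result: 677.1 m/s^2. Final answer: 677.1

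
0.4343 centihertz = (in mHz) 4.343. Check: 1 centihertz = 0.01 Hz, so 0.4343 centihertz = 0.4343 * 0.01 = 0.004343 Hz. 1 mHz = 0.001 Hz, so 0.004343 Hz = 0.004343 / 0.001 = 4.343 mHz.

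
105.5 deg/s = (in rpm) 17.58. Check: 1 deg/s = 0.017453293 rad/s, so 105.5 deg/s = 105.5 * 0.017453293 = 1.8413224 rad/s. 1 rpm = 0.10471976 rad/s, so 1.8413224 rad/s = 1.8413224 / 0.10471976 = 17.583333 rpm ≈ 17.58 rpm (4 s.f.).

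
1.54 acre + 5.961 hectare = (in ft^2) 1 acre = 4046.8564 m^2, so 1.54 acre = 1.54 * 4046.8564 = 6232.1589 m^2. 1 hectare = 10000 m^2, so 5.961 hectare = 5.961 * 10000 = 59610 m^2. Sum: 6232.1589 + 59610 = 65842.159 m^2. 1 ft^2 = 0.09290304 m^2, so 65842.159 m^2 = 65842.159 / 0.09290304 = 708719.1 ft^2 ≈ 7.087e+05 ft^2 (4 s.f.). Final answer: 7.087e+05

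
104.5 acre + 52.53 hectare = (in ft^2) 1.021e+07. Check: 1 acre = 4046.8564 m^2, so 104.5 acre = 104.5 * 4046.8564 = 422896.5 m^2. 1 hectare = 10000 m^2, so 52.53 hectare = 52.53 * 10000 = 525300 m^2. Sum: 422896.5 + 525300 = 948196.5 m^2. 1 ft^2 = 0.09290304 m^2, so 948196.5 m^2 = 948196.5 / 0.09290304 = 10206302 ft^2 ≈ 1.021e+07 ft^2 (4 s.f.).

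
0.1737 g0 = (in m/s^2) 1.703. Check: 1 g0 = 9.80665 m/s^2, so 0.1737 g0 = 0.1737 * 9.80665 = 1.7034151 m/s^2. Result: 1.7034151 m/s^2 ≈ 1.703 m/s^2 (4 s.f.).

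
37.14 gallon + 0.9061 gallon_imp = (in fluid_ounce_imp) 5093. Check: 1 gallon = 0.0037854118 m^3, so 37.14 gallon = 37.14 * 0.0037854118 = 0.14059019 m^3. 1 gallon_imp = 0.00454609 m^3, so 0.9061 gallon_imp = 0.9061 * 0.00454609 = 0.0041192121 m^3. Sum: 0.14059019 + 0.0041192121 = 0.14470941 m^3. 1 fluid_ounce_imp = 2.8413063e-05 m^3, so 0.14470941 m^3 = 0.14470941 / 2.8413063e-05 = 5093.0591 fluid_ounce_imp ≈ 5093 fluid_ounce_imp (4 s.f.).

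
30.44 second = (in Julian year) 30.44 second = 30.44 s. 1 Julian year = 31557600 s, so 30.44 s = 30.44 / 31557600 = 9.6458539e-07 Julian year ≈ 9.646e-07 Julian year (4 s.f.). Final answer: 9.646e-07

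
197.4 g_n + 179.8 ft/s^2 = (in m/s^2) 1 g_n = 9.80665 m/s^2, so 197.4 g_n = 197.4 * 9.80665 = 1935.8327 m/s^2. 1 ft/s^2 = 0.3048 m/s^2, so 179.8 ft/s^2 = 179.8 * 0.3048 = 54.80304 m/s^2. Sum: 1935.8327 + 54.80304 = 1990.6357 m/s^2. Result: 1990.6357 m/s^2 ≈ 1991 m/s^2 (4 s.f.). Final answer: 1991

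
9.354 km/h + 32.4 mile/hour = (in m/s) 1 km/h = 0.27777778 m/s, so 9.354 km/h = 9.354 * 0.27777778 = 2.5983333 m/s. 1 mile/hour = 0.44704 m/s, so 32.4 mile/hour = 32.4 * 0.44704 = 14.484096 m/s. Sum: 2.5983333 + 14.484096 = 17.082429 m/s. Result: 17.082429 m/s ≈ 17.08 m/s (4 s.f.). Final answer: 17.08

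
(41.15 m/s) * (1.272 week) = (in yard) 3.462e+07. Check: 41.15 m/s is already in m/s. 1 week = 604800 s, so 1.272 week = 1.272 * 604800 = 769305.6 s. Combine: 41.15 m/s * 769305.6 s = 31656925 m. 1 yard = 0.9144 m, so 31656925 m = 31656925 / 0.9144 = 34620435 yard ≈ 3.462e+07 yard (4 s.f.).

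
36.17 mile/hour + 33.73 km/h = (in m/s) 25.54. Check: 1 mile/hour = 0.44704 m/s, so 36.17 mile/hour = 36.17 * 0.44704 = 16.169437 m/s. 1 km/h = 0.27777778 m/s, so 33.73 km/h = 33.73 * 0.27777778 = 9.3694444 m/s. Sum: 16.169437 + 9.3694444 = 25.538881 m/s. Result: 25.538881 m/s ≈ 25.54 m/s (4 s.f.).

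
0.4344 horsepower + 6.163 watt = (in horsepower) 0.4427. Check: 1 horsepower = 745.69987 W, so 0.4344 horsepower = 0.4344 * 745.69987 = 323.93202 W. 6.163 watt = 6.163 W. Sum: 323.93202 + 6.163 = 330.09502 W. 1 horsepower = 745.69987 W, so 330.09502 W = 330.09502 / 745.69987 = 0.44266472 horsepower ≈ 0.4427 horsepower (4 s.f.).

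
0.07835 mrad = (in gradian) 1 mrad = 0.001 rad, so 0.07835 mrad = 0.07835 * 0.001 = 7.835e-05 rad. 1 gradian = 0.015707963 rad, so 7.835e-05 rad = 7.835e-05 / 0.015707963 = 0.0049879159 gradian ≈ 0.004988 gradian (4 s.f.). Final answer: 0.004988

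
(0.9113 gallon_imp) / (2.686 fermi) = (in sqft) 1 gallon_imp = 0.00454609 m^3, so 0.9113 gallon_imp = 0.9113 * 0.00454609 = 0.0041428518 m^3. 1 fermi = 1e-15 m, so 2.686 fermi = 2.686 * 1e-15 = 2.686e-15 m. Combine: 0.0041428518 m^3 / 2.686e-15 m = 1.5423871e+12 m^2. 1 sqft = 0.09290304 m^2, so 1.5423871e+12 m^2 = 1.5423871e+12 / 0.09290304 = 1.6602117e+13 sqft ≈ 1.66e+13 sqft (4 s.f.). Final answer: 1.66e+13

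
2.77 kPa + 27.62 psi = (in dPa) 1.932e+06. Check: 1 kPa = 1000 Pa, so 2.77 kPa = 2.77 * 1000 = 2770 Pa. 1 psi = 6894.7573 Pa, so 27.62 psi = 27.62 * 6894.7573 = 190433.2 Pa. Sum: 2770 + 190433.2 = 193203.2 Pa. 1 dPa = 0.1 Pa, so 193203.2 Pa = 193203.2 / 0.1 = 1932032 dPa ≈ 1.932e+06 dPa (4 s.f.).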